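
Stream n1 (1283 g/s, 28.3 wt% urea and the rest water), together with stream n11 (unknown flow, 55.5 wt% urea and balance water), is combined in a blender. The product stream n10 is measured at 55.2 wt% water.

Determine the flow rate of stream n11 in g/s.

1978 g/s

Let n11 be the unknown flow. Total out = 1283 + n11.
water balance: 919.91 + 0.445·n11 = 0.552·(1283 + n11)
(0.445 − 0.552)·n11 = 0.552×1283 − 919.91 = -211.69
n11 = -211.69 / -0.107 = 1978.5 g/s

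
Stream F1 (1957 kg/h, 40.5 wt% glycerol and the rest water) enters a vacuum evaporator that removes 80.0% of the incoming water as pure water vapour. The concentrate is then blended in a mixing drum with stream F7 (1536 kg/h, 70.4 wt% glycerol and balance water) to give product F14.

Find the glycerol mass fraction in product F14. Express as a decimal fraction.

Vapour removed = 0.800×0.595×1957 = 931.53 kg/h; concentrate = 1025.5 kg/h.
glycerol reaching the mixer = 792.59 (from concentrate) + 1536×0.704 = 1873.9 kg/h.
Product flow = 1025.5 + 1536 = 2561.5 kg/h; glycerol fraction = 0.732.

0.732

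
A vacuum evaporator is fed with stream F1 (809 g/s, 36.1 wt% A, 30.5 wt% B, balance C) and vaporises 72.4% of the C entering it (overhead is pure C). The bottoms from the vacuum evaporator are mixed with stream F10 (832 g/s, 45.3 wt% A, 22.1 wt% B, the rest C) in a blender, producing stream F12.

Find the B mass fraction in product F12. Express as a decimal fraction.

0.2979

Vapour removed = 0.724×0.334×809 = 195.63 g/s; concentrate = 613.37 g/s.
B reaching the mixer = 246.75 (from concentrate) + 832×0.221 = 430.62 g/s.
Product flow = 613.37 + 832 = 1445.4 g/s; B fraction = 0.2979.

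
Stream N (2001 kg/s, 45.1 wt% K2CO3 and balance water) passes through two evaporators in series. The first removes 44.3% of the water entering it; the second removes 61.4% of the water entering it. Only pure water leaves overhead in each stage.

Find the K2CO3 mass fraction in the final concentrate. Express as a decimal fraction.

0.7926

water in feed = 2001×0.549 = 1098.5 kg/s.
After stage 1: water left = (1−0.443)×1098.5 = 611.89; stream total = 1514.3 kg/s.
After stage 2: water left = (1−0.614)×611.89 = 236.19; final concentrate = 1138.6 kg/s.
K2CO3 fraction = 902.45/1138.6 = 0.7926.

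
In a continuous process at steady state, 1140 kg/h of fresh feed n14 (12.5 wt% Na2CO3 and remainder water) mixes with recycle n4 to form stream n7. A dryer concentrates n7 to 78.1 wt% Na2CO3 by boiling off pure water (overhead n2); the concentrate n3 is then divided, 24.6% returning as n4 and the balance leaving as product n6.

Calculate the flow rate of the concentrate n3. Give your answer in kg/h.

242 kg/h

Overall Na2CO3 balance (none leaves overhead): Na2CO3 in fresh feed = Na2CO3 in product, i.e. 1140×0.125 = (1−0.246)·n3·0.781.
n3 = 142.5/(0.781×0.754) = 241.99 kg/h.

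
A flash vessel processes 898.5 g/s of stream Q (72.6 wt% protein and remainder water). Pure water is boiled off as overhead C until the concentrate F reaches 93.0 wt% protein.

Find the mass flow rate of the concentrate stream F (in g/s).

701.4 g/s

protein is conserved: 898.5×0.726 = 652.31 g/s all reports to the concentrate.
Concentrate = 652.31/(target fraction) = 701.41 g/s.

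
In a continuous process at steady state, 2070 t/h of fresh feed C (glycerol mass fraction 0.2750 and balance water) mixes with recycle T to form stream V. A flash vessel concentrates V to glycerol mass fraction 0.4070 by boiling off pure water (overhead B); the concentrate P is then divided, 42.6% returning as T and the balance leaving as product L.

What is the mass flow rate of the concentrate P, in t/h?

2437 t/h

Overall glycerol balance (none leaves overhead): glycerol in fresh feed = glycerol in product, i.e. 2070×0.275 = (1−0.426)·P·0.407.
P = 569.25/(0.407×0.574) = 2436.7 t/h.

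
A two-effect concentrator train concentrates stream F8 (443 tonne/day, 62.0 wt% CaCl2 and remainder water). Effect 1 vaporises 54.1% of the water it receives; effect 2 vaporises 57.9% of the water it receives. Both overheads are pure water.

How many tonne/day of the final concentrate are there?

307.2 tonne/day

water in feed = 443×0.380 = 168.34 tonne/day.
After stage 1: water left = (1−0.541)×168.34 = 77.268; stream total = 351.93 tonne/day.
After stage 2: water left = (1−0.579)×77.268 = 32.53; final concentrate = 307.19 tonne/day.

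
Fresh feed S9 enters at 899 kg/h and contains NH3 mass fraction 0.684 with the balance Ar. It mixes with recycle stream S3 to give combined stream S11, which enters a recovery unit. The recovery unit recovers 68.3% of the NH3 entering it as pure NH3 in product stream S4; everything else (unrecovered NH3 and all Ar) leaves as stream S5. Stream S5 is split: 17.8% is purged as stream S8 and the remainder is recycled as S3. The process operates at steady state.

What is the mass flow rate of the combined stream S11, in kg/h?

Ar enters only via S9 and leaves only via the purge: 899×0.316 = 0.178×(Ar in S5), and the recovery unit passes all Ar, so Ar in S11 = Ar in S5 = 1596 kg/h.
NH3 in S11: m_A = 899×0.684 + (1−0.178)·(1−0.683)·m_A, so m_A = 614.92/0.7394 = 831.61 kg/h.
S11 = 831.61 + 1596 = 2427.6 kg/h.

2428 kg/h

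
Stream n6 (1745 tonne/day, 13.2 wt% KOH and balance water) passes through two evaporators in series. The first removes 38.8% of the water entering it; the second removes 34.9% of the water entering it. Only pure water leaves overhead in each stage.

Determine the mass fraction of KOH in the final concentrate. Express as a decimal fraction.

0.276

water in feed = 1745×0.868 = 1514.7 tonne/day.
After stage 1: water left = (1−0.388)×1514.7 = 926.97; stream total = 1157.3 tonne/day.
After stage 2: water left = (1−0.349)×926.97 = 603.46; final concentrate = 833.8 tonne/day.
KOH fraction = 230.34/833.8 = 0.276.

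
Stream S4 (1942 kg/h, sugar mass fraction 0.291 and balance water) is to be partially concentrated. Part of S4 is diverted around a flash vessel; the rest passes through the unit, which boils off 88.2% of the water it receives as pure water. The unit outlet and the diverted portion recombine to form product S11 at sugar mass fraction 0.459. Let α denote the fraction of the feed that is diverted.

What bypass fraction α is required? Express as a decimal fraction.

All 1942×0.291 = 565.12 kg/h of sugar reaches S11, so S11 = 565.12/0.459 = 1231.2 kg/h and vapour = 710.8 kg/h.
The evaporator receives (1−α)·1942 of feed at 0.709 water and removes 0.882 of that water:
0.882×0.709×(1−α)×1942 = 710.8
(1−α) = 710.8/1214.4 = 0.5853;  α = 0.4147.

0.415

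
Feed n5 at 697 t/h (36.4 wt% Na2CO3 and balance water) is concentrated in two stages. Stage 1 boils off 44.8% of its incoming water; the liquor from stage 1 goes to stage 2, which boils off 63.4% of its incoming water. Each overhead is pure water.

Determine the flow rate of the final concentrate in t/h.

water in feed = 697×0.636 = 443.29 t/h.
After stage 1: water left = (1−0.448)×443.29 = 244.7; stream total = 498.41 t/h.
After stage 2: water left = (1−0.634)×244.7 = 89.559; final concentrate = 343.27 t/h.

343.3 t/h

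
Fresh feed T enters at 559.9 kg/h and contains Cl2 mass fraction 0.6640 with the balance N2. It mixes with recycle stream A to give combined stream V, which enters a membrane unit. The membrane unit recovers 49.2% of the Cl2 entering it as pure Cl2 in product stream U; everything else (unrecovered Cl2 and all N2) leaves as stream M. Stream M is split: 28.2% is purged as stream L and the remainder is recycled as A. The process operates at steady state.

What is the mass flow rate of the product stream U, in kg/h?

Cl2 in V: m_A = 559.9×0.664 + (1−0.282)·(1−0.492)·m_A, so m_A = 371.77/0.6353 = 585.23 kg/h.
Product U = 0.492×585.23 = 287.94 kg/h.

287.9 kg/h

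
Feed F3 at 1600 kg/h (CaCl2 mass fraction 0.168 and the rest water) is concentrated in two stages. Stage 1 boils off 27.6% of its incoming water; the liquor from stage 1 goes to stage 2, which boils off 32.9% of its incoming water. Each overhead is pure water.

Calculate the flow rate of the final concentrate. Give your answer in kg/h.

water in feed = 1600×0.832 = 1331.2 kg/h.
After stage 1: water left = (1−0.276)×1331.2 = 963.79; stream total = 1232.6 kg/h.
After stage 2: water left = (1−0.329)×963.79 = 646.7; final concentrate = 915.5 kg/h.

915.5 kg/h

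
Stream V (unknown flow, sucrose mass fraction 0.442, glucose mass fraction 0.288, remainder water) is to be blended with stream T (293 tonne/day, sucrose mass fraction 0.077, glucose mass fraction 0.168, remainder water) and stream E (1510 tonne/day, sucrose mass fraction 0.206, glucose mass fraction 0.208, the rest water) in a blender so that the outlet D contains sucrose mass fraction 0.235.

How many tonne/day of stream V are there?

435.2 tonne/day

Let V be the unknown flow. Total out = 1803 + V.
sucrose balance: 333.62 + 0.442·V = 0.235·(1803 + V)
(0.442 − 0.235)·V = 0.235×1803 − 333.62 = 90.084
V = 90.084 / 0.207 = 435.19 tonne/day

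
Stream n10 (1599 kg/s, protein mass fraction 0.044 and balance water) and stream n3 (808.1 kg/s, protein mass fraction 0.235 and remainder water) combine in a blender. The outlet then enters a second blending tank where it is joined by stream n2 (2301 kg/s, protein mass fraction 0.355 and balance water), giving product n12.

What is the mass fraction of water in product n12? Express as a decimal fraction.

0.771

Overall, product flow = 4708.1 kg/s.
water in = 1599×0.956 + 808.1×0.765 + 2301×0.645 = 3631 kg/s.
water fraction in n12 = 0.771.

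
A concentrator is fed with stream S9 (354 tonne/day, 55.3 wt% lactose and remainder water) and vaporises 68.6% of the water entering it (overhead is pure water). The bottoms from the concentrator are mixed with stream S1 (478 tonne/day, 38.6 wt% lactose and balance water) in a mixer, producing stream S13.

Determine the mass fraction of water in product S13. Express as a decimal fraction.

0.4744

Vapour removed = 0.686×0.447×354 = 108.55 tonne/day; concentrate = 245.45 tonne/day.
water reaching the mixer = 49.687 (from concentrate) + 478×0.614 = 343.18 tonne/day.
Product flow = 245.45 + 478 = 723.45 tonne/day; water fraction = 0.4744.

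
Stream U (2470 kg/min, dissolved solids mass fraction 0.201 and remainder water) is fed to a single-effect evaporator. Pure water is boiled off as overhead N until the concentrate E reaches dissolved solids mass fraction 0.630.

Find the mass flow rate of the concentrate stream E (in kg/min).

788 kg/min

dissolved solids is conserved: 2470×0.201 = 496.47 kg/min all reports to the concentrate.
Concentrate = 496.47/(target fraction) = 788.05 kg/min.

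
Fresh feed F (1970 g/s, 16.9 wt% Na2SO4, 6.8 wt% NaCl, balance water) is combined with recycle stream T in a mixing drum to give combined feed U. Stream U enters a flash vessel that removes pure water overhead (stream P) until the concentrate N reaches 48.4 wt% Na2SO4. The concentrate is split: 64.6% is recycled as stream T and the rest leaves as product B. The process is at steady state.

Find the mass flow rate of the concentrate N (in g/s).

Overall Na2SO4 balance (none leaves overhead): Na2SO4 in fresh feed = Na2SO4 in product, i.e. 1970×0.169 = (1−0.646)·N·0.484.
N = 332.93/(0.484×0.354) = 1943.1 g/s.

1943 g/s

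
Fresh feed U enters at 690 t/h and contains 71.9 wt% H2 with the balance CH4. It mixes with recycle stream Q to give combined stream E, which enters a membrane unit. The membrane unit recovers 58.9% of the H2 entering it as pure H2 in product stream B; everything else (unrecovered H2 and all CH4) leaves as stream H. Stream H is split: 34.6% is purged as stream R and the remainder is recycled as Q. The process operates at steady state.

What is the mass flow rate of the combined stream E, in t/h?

1239 t/h

CH4 enters only via U and leaves only via the purge: 690×0.281 = 0.346×(CH4 in H), and the membrane unit passes all CH4, so CH4 in E = CH4 in H = 560.38 t/h.
H2 in E: m_A = 690×0.719 + (1−0.346)·(1−0.589)·m_A, so m_A = 496.11/0.7312 = 678.48 t/h.
E = 678.48 + 560.38 = 1238.9 t/h.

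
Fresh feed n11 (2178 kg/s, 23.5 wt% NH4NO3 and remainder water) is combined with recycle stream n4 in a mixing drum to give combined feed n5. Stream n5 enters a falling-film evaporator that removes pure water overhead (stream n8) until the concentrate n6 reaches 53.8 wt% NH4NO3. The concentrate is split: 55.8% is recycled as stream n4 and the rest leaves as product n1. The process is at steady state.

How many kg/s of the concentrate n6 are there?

Overall NH4NO3 balance (none leaves overhead): NH4NO3 in fresh feed = NH4NO3 in product, i.e. 2178×0.235 = (1−0.558)·n6·0.538.
n6 = 511.83/(0.538×0.442) = 2152.4 kg/s.

2152 kg/s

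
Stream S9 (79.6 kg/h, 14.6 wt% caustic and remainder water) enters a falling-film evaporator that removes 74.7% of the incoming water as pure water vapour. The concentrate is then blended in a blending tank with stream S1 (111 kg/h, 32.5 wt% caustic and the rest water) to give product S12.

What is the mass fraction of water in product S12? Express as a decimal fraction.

0.659

Vapour removed = 0.747×0.854×79.6 = 50.78 kg/h; concentrate = 28.82 kg/h.
water reaching the mixer = 17.199 (from concentrate) + 111×0.675 = 92.124 kg/h.
Product flow = 28.82 + 111 = 139.82 kg/h; water fraction = 0.659.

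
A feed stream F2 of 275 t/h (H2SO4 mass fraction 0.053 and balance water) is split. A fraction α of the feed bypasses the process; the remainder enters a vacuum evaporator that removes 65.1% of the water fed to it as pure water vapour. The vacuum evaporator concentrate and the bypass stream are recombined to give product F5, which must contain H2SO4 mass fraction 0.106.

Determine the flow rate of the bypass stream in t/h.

All 275×0.053 = 14.575 t/h of H2SO4 reaches F5, so F5 = 14.575/0.106 = 137.5 t/h and vapour = 137.5 t/h.
The evaporator receives (1−α)·275 of feed at 0.947 water and removes 0.651 of that water:
0.651×0.947×(1−α)×275 = 137.5
(1−α) = 137.5/169.54 = 0.8110;  α = 0.1890.
Bypass flow = 0.1890×275 = 51.966 t/h.

51.97 t/h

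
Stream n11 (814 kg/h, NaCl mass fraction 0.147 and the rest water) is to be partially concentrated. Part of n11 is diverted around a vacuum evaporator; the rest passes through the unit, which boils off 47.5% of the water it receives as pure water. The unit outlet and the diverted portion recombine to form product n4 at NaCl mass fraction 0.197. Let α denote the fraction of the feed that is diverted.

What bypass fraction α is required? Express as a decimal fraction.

All 814×0.147 = 119.66 kg/h of NaCl reaches n4, so n4 = 119.66/0.197 = 607.4 kg/h and vapour = 206.6 kg/h.
The evaporator receives (1−α)·814 of feed at 0.853 water and removes 0.475 of that water:
0.475×0.853×(1−α)×814 = 206.6
(1−α) = 206.6/329.81 = 0.6264;  α = 0.3736.

0.374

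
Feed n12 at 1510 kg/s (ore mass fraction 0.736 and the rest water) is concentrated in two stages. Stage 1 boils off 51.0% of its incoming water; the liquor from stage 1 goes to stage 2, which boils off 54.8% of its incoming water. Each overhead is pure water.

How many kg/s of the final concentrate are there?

1200 kg/s

water in feed = 1510×0.264 = 398.64 kg/s.
After stage 1: water left = (1−0.510)×398.64 = 195.33; stream total = 1306.7 kg/s.
After stage 2: water left = (1−0.548)×195.33 = 88.291; final concentrate = 1199.7 kg/s.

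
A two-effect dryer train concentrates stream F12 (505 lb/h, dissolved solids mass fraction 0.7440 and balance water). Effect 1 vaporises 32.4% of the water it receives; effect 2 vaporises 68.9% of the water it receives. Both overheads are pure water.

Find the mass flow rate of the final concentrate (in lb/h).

water in feed = 505×0.256 = 129.28 lb/h.
After stage 1: water left = (1−0.324)×129.28 = 87.393; stream total = 463.11 lb/h.
After stage 2: water left = (1−0.689)×87.393 = 27.179; final concentrate = 402.9 lb/h.

402.9 lb/h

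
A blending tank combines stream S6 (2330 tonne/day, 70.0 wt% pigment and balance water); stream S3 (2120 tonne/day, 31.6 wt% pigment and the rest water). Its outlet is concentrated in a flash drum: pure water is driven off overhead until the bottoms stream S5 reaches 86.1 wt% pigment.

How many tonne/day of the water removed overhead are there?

1778 tonne/day

pigment entering = 2330×0.700 + 2120×0.316 = 2300.9 tonne/day.
All pigment reports to S5, so S5 = 2300.9/0.861 = 2672.4 tonne/day.
Total feed = 4450 tonne/day; overhead = 4450 − 2672.4 = 1777.6 tonne/day.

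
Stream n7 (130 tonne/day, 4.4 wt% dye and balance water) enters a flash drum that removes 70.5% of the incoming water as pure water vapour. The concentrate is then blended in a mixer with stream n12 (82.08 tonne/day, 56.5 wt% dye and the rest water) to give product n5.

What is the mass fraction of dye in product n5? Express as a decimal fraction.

0.4186

Vapour removed = 0.705×0.956×130 = 87.617 tonne/day; concentrate = 42.383 tonne/day.
dye reaching the mixer = 5.72 (from concentrate) + 82.08×0.565 = 52.095 tonne/day.
Product flow = 42.383 + 82.08 = 124.46 tonne/day; dye fraction = 0.4186.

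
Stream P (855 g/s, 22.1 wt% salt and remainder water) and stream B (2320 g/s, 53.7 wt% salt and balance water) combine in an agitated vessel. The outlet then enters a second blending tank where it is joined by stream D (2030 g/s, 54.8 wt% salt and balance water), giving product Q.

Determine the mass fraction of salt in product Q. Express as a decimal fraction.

Overall, product flow = 5205 g/s.
salt in = 855×0.221 + 2320×0.537 + 2030×0.548 = 2547.2 g/s.
salt fraction in Q = 0.489.

0.489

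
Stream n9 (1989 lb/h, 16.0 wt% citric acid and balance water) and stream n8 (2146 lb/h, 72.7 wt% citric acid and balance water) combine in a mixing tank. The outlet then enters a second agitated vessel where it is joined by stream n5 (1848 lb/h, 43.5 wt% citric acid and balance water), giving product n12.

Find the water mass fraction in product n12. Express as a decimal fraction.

Overall, product flow = 5983 lb/h.
water in = 1989×0.840 + 2146×0.273 + 1848×0.565 = 3300.7 lb/h.
water fraction in n12 = 0.552.

0.552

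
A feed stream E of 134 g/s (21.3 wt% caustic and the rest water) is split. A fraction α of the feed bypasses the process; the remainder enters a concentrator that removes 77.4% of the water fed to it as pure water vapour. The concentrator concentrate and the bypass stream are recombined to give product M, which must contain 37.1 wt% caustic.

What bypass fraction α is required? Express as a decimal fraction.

0.301

All 134×0.213 = 28.542 g/s of caustic reaches M, so M = 28.542/0.371 = 76.933 g/s and vapour = 57.067 g/s.
The evaporator receives (1−α)·134 of feed at 0.787 water and removes 0.774 of that water:
0.774×0.787×(1−α)×134 = 57.067
(1−α) = 57.067/81.624 = 0.6991;  α = 0.3009.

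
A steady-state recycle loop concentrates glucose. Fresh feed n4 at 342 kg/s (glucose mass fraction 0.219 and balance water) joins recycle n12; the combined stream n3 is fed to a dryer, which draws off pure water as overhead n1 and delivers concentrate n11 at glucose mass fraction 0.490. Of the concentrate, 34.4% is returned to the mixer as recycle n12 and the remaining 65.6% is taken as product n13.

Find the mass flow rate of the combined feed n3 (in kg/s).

Overall glucose balance (none leaves overhead): glucose in fresh feed = glucose in product, i.e. 342×0.219 = (1−0.344)·n11·0.490.
n11 = 74.898/(0.490×0.656) = 233.01 kg/s.
Recycle n12 = 0.344×233.01 = 80.155 kg/s.
Combined feed n3 = 342 + 80.155 = 422.15 kg/s.

422.2 kg/s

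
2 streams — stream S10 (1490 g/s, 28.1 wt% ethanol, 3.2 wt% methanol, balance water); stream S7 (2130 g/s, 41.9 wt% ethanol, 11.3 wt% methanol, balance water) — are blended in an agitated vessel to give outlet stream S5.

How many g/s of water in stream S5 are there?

water out = water in = 1490×0.687 + 2130×0.468 = 2020.5 g/s.

2020 g/s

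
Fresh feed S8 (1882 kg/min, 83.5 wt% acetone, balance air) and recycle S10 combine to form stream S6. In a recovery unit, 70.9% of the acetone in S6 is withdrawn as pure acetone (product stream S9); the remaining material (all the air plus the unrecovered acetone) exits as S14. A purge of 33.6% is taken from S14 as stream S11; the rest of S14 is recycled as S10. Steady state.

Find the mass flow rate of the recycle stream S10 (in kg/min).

990 kg/min

air enters only via S8 and leaves only via the purge: 1882×0.165 = 0.336×(air in S14), and the recovery unit passes all air, so air in S6 = air in S14 = 924.2 kg/min.
acetone in S6: m_A = 1882×0.835 + (1−0.336)·(1−0.709)·m_A, so m_A = 1571.5/0.8068 = 1947.8 kg/min.
S14 = (1−0.709)×1947.8 + 924.2 = 1491 kg/min.
Recycle S10 = (1−0.336)×1491 = 990.04 kg/min.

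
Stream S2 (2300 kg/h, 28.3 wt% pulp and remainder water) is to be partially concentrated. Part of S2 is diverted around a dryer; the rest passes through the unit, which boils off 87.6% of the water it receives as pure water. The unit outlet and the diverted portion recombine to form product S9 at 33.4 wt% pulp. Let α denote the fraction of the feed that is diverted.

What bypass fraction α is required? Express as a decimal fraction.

All 2300×0.283 = 650.9 kg/h of pulp reaches S9, so S9 = 650.9/0.334 = 1948.8 kg/h and vapour = 351.2 kg/h.
The evaporator receives (1−α)·2300 of feed at 0.717 water and removes 0.876 of that water:
0.876×0.717×(1−α)×2300 = 351.2
(1−α) = 351.2/1444.6 = 0.2431;  α = 0.7569.

0.757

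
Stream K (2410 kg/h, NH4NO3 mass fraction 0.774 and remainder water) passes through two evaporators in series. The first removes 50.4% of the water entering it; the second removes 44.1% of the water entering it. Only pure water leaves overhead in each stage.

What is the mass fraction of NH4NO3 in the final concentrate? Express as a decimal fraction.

0.925

water in feed = 2410×0.226 = 544.66 kg/h.
After stage 1: water left = (1−0.504)×544.66 = 270.15; stream total = 2135.5 kg/h.
After stage 2: water left = (1−0.441)×270.15 = 151.01; final concentrate = 2016.4 kg/h.
NH4NO3 fraction = 1865.3/2016.4 = 0.925.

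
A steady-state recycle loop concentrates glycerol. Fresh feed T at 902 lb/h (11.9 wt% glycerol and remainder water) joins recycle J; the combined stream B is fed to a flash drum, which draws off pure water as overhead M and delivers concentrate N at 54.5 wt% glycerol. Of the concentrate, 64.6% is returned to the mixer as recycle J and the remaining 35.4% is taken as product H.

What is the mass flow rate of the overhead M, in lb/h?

Overall glycerol balance (none leaves overhead): glycerol in fresh feed = glycerol in product, i.e. 902×0.119 = (1−0.646)·N·0.545.
N = 107.34/(0.545×0.354) = 556.36 lb/h.
Recycle J = 0.646×556.36 = 359.41 lb/h.
Combined feed B = 902 + 359.41 = 1261.4 lb/h.
Overhead M = B − N = 1261.4 − 556.36 = 705.05 lb/h.

705 lb/h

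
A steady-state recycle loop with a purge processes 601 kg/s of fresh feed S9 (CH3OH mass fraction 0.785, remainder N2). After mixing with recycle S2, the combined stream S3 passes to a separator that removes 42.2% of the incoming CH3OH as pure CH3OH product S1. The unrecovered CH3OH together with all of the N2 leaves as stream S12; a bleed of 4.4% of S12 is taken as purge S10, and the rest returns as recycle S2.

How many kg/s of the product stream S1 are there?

445 kg/s

CH3OH in S3: m_A = 601×0.785 + (1−0.044)·(1−0.422)·m_A, so m_A = 471.79/0.4474 = 1054.4 kg/s.
Product S1 = 0.422×1054.4 = 444.97 kg/s.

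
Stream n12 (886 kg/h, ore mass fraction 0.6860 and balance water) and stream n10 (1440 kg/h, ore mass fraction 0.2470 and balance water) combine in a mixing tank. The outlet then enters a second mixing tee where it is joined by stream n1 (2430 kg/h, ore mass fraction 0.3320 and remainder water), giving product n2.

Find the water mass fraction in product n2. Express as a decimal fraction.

0.6278

Overall, product flow = 4756 kg/h.
water in = 886×0.314 + 1440×0.753 + 2430×0.668 = 2985.8 kg/h.
water fraction in n2 = 0.6278.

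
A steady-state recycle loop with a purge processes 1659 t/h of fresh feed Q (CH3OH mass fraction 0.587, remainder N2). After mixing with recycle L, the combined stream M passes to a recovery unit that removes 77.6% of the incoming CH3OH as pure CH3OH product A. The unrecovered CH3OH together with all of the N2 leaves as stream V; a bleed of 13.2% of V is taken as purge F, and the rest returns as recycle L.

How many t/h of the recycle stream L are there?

N2 enters only via Q and leaves only via the purge: 1659×0.413 = 0.132×(N2 in V), and the recovery unit passes all N2, so N2 in M = N2 in V = 5190.7 t/h.
CH3OH in M: m_A = 1659×0.587 + (1−0.132)·(1−0.776)·m_A, so m_A = 973.83/0.8056 = 1208.9 t/h.
V = (1−0.776)×1208.9 + 5190.7 = 5461.4 t/h.
Recycle L = (1−0.132)×5461.4 = 4740.5 t/h.

4741 t/h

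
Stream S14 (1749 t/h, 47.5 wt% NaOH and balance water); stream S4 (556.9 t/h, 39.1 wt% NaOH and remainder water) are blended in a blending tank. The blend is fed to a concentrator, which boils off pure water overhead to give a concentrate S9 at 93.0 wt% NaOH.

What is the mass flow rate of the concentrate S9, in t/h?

NaOH entering = 1749×0.475 + 556.9×0.391 = 1048.5 t/h.
All NaOH reports to S9, so S9 = 1048.5/0.930 = 1127.4 t/h.

1127 t/h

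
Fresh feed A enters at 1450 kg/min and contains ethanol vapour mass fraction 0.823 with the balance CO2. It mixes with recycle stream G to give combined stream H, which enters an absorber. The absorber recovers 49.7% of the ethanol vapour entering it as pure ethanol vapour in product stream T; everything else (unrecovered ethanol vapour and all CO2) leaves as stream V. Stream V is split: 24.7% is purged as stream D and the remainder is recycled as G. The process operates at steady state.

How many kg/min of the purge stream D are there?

495.3 kg/min

CO2 enters only via A and leaves only via the purge: 1450×0.177 = 0.247×(CO2 in V), and the absorber passes all CO2, so CO2 in H = CO2 in V = 1039.1 kg/min.
ethanol vapour in H: m_A = 1450×0.823 + (1−0.247)·(1−0.497)·m_A, so m_A = 1193.3/0.6212 = 1920.9 kg/min.
V = (1−0.497)×1920.9 + 1039.1 = 2005.3 kg/min.
Purge D = 0.247×2005.3 = 495.31 kg/min.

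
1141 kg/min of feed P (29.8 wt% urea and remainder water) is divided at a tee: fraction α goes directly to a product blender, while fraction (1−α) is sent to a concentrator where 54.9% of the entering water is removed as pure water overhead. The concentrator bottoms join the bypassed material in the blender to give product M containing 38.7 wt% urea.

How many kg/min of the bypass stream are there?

All 1141×0.298 = 340.02 kg/min of urea reaches M, so M = 340.02/0.387 = 878.6 kg/min and vapour = 262.4 kg/min.
The evaporator receives (1−α)·1141 of feed at 0.702 water and removes 0.549 of that water:
0.549×0.702×(1−α)×1141 = 262.4
(1−α) = 262.4/439.74 = 0.5967;  α = 0.4033.
Bypass flow = 0.4033×1141 = 460.14 kg/min.

460.1 kg/min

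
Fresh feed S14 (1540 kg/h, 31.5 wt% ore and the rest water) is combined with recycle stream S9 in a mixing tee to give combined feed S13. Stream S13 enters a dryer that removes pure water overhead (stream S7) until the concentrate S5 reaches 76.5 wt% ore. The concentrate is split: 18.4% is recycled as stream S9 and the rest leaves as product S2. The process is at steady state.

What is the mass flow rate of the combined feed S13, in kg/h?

Overall ore balance (none leaves overhead): ore in fresh feed = ore in product, i.e. 1540×0.315 = (1−0.184)·S5·0.765.
S5 = 485.1/(0.765×0.816) = 777.1 kg/h.
Recycle S9 = 0.184×777.1 = 142.99 kg/h.
Combined feed S13 = 1540 + 142.99 = 1683 kg/h.

1683 kg/h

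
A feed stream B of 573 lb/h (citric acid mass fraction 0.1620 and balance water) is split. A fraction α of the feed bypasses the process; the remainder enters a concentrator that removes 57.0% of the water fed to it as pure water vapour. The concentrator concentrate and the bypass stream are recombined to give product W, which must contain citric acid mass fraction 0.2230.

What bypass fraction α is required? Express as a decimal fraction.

All 573×0.162 = 92.826 lb/h of citric acid reaches W, so W = 92.826/0.223 = 416.26 lb/h and vapour = 156.74 lb/h.
The evaporator receives (1−α)·573 of feed at 0.838 water and removes 0.570 of that water:
0.570×0.838×(1−α)×573 = 156.74
(1−α) = 156.74/273.7 = 0.5727;  α = 0.4273.

0.427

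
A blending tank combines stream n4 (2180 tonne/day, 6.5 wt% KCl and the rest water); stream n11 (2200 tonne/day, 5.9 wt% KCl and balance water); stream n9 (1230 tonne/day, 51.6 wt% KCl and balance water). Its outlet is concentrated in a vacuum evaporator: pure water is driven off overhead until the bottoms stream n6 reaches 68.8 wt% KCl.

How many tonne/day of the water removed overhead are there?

4293 tonne/day

KCl entering = 2180×0.065 + 2200×0.059 + 1230×0.516 = 906.18 tonne/day.
All KCl reports to n6, so n6 = 906.18/0.688 = 1317.1 tonne/day.
Total feed = 5610 tonne/day; overhead = 5610 − 1317.1 = 4292.9 tonne/day.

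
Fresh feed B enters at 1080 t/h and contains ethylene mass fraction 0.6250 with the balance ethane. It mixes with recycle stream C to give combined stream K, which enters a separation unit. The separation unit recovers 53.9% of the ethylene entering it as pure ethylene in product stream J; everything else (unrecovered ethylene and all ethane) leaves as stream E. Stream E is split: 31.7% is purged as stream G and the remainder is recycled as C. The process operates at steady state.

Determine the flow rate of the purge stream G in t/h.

549 t/h

ethane enters only via B and leaves only via the purge: 1080×0.375 = 0.317×(ethane in E), and the separation unit passes all ethane, so ethane in K = ethane in E = 1277.6 t/h.
ethylene in K: m_A = 1080×0.625 + (1−0.317)·(1−0.539)·m_A, so m_A = 675/0.6851 = 985.2 t/h.
E = (1−0.539)×985.2 + 1277.6 = 1731.8 t/h.
Purge G = 0.317×1731.8 = 548.97 t/h.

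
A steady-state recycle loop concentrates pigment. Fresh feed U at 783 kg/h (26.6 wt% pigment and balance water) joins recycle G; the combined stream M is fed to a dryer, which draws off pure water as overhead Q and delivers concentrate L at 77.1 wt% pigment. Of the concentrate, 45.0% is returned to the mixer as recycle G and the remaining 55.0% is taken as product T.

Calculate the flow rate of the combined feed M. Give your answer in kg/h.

Overall pigment balance (none leaves overhead): pigment in fresh feed = pigment in product, i.e. 783×0.266 = (1−0.450)·L·0.771.
L = 208.28/(0.771×0.550) = 491.16 kg/h.
Recycle G = 0.450×491.16 = 221.02 kg/h.
Combined feed M = 783 + 221.02 = 1004 kg/h.

1004 kg/h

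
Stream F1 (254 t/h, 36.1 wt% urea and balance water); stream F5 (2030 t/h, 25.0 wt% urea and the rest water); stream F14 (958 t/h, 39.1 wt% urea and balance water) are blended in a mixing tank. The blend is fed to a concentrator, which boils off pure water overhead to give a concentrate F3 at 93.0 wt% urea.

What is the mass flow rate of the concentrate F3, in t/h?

urea entering = 254×0.361 + 2030×0.250 + 958×0.391 = 973.77 t/h.
All urea reports to F3, so F3 = 973.77/0.930 = 1047.1 t/h.

1047 t/h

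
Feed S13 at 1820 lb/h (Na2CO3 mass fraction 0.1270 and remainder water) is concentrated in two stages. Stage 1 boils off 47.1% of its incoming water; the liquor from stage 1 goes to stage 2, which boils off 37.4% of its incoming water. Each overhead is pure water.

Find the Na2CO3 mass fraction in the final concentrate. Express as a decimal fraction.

water in feed = 1820×0.873 = 1588.9 lb/h.
After stage 1: water left = (1−0.471)×1588.9 = 840.51; stream total = 1071.6 lb/h.
After stage 2: water left = (1−0.374)×840.51 = 526.16; final concentrate = 757.3 lb/h.
Na2CO3 fraction = 231.14/757.3 = 0.3052.

0.3052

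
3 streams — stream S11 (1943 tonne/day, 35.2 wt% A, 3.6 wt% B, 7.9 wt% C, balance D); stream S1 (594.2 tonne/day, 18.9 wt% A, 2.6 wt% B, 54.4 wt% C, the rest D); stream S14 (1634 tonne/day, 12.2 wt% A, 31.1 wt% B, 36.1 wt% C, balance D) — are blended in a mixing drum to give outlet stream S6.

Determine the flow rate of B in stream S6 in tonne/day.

B out = B in = 1943×0.036 + 594.2×0.026 + 1634×0.311 = 593.57 tonne/day.

593.6 tonne/day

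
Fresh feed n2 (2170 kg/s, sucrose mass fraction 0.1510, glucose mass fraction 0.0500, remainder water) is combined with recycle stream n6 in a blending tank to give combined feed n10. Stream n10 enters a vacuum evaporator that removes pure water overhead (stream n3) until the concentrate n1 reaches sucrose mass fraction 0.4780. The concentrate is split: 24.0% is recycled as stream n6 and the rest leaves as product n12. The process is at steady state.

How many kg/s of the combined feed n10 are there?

2386 kg/s

Overall sucrose balance (none leaves overhead): sucrose in fresh feed = sucrose in product, i.e. 2170×0.151 = (1−0.240)·n1·0.478.
n1 = 327.67/(0.478×0.760) = 901.98 kg/s.
Recycle n6 = 0.240×901.98 = 216.47 kg/s.
Combined feed n10 = 2170 + 216.47 = 2386.5 kg/s.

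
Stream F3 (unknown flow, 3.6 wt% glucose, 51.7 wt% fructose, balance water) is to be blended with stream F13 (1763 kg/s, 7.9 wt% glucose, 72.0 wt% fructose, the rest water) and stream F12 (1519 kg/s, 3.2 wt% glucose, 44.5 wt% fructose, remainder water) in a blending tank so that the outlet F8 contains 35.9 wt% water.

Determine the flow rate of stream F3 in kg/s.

334.5 kg/s

Let F3 be the unknown flow. Total out = 3282 + F3.
water balance: 1148.8 + 0.447·F3 = 0.359·(3282 + F3)
(0.447 − 0.359)·F3 = 0.359×3282 − 1148.8 = 29.438
F3 = 29.438 / 0.088 = 334.52 kg/s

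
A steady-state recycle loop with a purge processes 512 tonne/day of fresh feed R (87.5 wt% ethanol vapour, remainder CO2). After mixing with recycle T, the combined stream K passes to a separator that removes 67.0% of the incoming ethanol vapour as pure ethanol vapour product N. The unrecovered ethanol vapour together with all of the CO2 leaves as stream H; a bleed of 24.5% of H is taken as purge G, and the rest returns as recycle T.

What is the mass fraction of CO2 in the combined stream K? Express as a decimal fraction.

0.304

CO2 enters only via R and leaves only via the purge: 512×0.125 = 0.245×(CO2 in H), and the separator passes all CO2, so CO2 in K = CO2 in H = 261.22 tonne/day.
ethanol vapour in K: m_A = 512×0.875 + (1−0.245)·(1−0.670)·m_A, so m_A = 448/0.7509 = 596.66 tonne/day.
K = 596.66 + 261.22 = 857.88 tonne/day.
CO2 fraction in K = 261.22/857.88 = 0.304.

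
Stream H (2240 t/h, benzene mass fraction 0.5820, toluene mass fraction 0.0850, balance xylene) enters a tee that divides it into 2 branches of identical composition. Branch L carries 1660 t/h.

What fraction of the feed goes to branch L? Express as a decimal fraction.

Fraction to L = 1660/2240 = 0.7411.

0.741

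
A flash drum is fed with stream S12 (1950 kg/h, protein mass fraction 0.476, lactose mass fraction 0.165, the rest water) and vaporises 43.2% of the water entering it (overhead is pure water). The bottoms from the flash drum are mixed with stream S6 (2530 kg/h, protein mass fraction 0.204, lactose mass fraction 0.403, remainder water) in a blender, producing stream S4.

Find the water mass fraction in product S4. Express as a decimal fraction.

0.333

Vapour removed = 0.432×0.359×1950 = 302.42 kg/h; concentrate = 1647.6 kg/h.
water reaching the mixer = 397.63 (from concentrate) + 2530×0.393 = 1391.9 kg/h.
Product flow = 1647.6 + 2530 = 4177.6 kg/h; water fraction = 0.333.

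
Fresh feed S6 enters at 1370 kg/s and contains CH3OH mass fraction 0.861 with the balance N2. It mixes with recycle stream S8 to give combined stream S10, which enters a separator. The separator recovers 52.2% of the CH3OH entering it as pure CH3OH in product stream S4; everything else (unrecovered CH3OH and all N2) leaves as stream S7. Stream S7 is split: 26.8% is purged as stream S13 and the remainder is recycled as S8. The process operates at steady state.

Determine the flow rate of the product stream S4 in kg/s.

CH3OH in S10: m_A = 1370×0.861 + (1−0.268)·(1−0.522)·m_A, so m_A = 1179.6/0.6501 = 1814.4 kg/s.
Product S4 = 0.522×1814.4 = 947.13 kg/s.

947.1 kg/s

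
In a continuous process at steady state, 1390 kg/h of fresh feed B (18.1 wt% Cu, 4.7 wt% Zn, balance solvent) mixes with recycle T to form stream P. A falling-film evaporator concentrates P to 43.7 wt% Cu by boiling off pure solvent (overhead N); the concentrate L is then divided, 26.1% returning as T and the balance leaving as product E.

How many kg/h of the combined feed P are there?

Overall Cu balance (none leaves overhead): Cu in fresh feed = Cu in product, i.e. 1390×0.181 = (1−0.261)·L·0.437.
L = 251.59/(0.437×0.739) = 779.05 kg/h.
Recycle T = 0.261×779.05 = 203.33 kg/h.
Combined feed P = 1390 + 203.33 = 1593.3 kg/h.

1593 kg/h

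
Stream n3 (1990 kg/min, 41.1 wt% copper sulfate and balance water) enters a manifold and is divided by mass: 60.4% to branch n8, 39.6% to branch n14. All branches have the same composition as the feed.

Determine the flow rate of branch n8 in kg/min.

1202 kg/min

Branch n8 flow = 0.604×1990 = 1202 kg/min.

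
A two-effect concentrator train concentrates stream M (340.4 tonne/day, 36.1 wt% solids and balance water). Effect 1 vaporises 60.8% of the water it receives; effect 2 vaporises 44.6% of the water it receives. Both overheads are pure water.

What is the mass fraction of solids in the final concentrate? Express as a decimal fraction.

0.7223

water in feed = 340.4×0.639 = 217.52 tonne/day.
After stage 1: water left = (1−0.608)×217.52 = 85.266; stream total = 208.15 tonne/day.
After stage 2: water left = (1−0.446)×85.266 = 47.237; final concentrate = 170.12 tonne/day.
solids fraction = 122.88/170.12 = 0.7223.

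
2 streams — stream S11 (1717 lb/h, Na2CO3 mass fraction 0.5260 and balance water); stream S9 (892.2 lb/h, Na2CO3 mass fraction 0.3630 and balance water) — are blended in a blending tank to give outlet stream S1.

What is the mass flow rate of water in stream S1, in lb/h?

1382 lb/h

water out = water in = 1717×0.474 + 892.2×0.637 = 1382.2 lb/h.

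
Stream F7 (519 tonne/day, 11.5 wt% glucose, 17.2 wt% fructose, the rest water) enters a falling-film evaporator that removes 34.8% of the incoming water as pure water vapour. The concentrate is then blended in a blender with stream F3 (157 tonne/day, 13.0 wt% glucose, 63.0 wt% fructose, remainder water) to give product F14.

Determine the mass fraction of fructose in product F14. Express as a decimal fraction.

0.344

Vapour removed = 0.348×0.713×519 = 128.78 tonne/day; concentrate = 390.22 tonne/day.
fructose reaching the mixer = 89.268 (from concentrate) + 157×0.630 = 188.18 tonne/day.
Product flow = 390.22 + 157 = 547.22 tonne/day; fructose fraction = 0.344.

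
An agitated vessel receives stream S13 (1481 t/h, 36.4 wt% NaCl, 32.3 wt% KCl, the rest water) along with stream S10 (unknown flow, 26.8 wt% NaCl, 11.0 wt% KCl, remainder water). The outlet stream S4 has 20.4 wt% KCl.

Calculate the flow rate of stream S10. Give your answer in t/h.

1875 t/h

Let S10 be the unknown flow. Total out = 1481 + S10.
KCl balance: 478.36 + 0.110·S10 = 0.204·(1481 + S10)
(0.110 − 0.204)·S10 = 0.204×1481 − 478.36 = -176.24
S10 = -176.24 / -0.094 = 1874.9 t/h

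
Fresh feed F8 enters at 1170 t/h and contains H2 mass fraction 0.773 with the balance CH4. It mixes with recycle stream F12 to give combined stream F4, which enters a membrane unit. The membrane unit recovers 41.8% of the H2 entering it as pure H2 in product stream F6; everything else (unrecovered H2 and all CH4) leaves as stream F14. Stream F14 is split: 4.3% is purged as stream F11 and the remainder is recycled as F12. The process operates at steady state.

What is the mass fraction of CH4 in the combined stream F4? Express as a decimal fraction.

CH4 enters only via F8 and leaves only via the purge: 1170×0.227 = 0.043×(CH4 in F14), and the membrane unit passes all CH4, so CH4 in F4 = CH4 in F14 = 6176.5 t/h.
H2 in F4: m_A = 1170×0.773 + (1−0.043)·(1−0.418)·m_A, so m_A = 904.41/0.4430 = 2041.4 t/h.
F4 = 2041.4 + 6176.5 = 8217.9 t/h.
CH4 fraction in F4 = 6176.5/8217.9 = 0.752.

0.752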